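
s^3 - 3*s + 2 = (s - 1)^2*(s + 2)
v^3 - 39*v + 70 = (v - 5)*(v - 2)*(v + 7)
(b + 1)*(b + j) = b^2 + b*j + b + j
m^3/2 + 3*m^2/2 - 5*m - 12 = (m/2 + 1)*(m - 3)*(m + 4)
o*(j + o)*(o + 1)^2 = j*o^3 + 2*j*o^2 + j*o + o^4 + 2*o^3 + o^2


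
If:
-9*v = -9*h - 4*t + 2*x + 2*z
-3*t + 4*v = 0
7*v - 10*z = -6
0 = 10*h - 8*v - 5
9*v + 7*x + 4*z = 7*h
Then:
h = -229/2050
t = -209/205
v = -627/820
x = 3421/4100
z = 531/8200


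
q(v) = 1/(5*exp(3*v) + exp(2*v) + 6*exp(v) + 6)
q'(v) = (-15*exp(3*v) - 2*exp(2*v) - 6*exp(v))/(5*exp(3*v) + exp(2*v) + 6*exp(v) + 6)^2 = (-15*exp(2*v) - 2*exp(v) - 6)*exp(v)/(5*exp(3*v) + exp(2*v) + 6*exp(v) + 6)^2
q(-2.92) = 0.16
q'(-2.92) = -0.01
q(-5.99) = 0.17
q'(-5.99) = -0.00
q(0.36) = 0.03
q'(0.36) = -0.06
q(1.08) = 0.01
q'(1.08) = -0.02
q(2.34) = 0.00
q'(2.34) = -0.00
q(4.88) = 0.00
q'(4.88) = -0.00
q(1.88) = 0.00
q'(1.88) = -0.00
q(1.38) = 0.00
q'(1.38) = -0.01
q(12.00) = 0.00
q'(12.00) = 0.00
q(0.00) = 0.06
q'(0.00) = -0.07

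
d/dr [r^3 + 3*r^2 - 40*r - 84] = 3*r^2 + 6*r - 40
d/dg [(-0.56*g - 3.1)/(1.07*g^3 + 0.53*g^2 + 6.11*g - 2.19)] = (1.1984*g^3 + 10.2478*g^2 + 3.286*g + 20.1674)/(1.1449*g^6 + 1.1342*g^5 + 13.3563*g^4 + 1.79*g^3 + 35.0107*g^2 - 26.7618*g + 4.7961)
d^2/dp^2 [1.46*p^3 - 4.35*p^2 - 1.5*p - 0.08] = 8.76*p - 8.7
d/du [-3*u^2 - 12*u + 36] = -6*u - 12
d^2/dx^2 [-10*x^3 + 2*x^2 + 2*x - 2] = 4 - 60*x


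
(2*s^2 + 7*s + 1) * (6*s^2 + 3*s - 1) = 12*s^4 + 48*s^3 + 25*s^2 - 4*s - 1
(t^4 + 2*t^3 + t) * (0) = 0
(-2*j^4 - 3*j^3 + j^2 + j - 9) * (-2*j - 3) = 4*j^5 + 12*j^4 + 7*j^3 - 5*j^2 + 15*j + 27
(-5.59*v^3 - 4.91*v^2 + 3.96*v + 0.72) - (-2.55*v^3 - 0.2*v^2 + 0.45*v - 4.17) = -3.04*v^3 - 4.71*v^2 + 3.51*v + 4.89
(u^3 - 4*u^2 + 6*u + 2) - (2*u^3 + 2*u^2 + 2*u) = -u^3 - 6*u^2 + 4*u + 2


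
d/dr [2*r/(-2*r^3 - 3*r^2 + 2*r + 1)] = 2*(4*r^3 + 3*r^2 + 1)/(4*r^6 + 12*r^5 + r^4 - 16*r^3 - 2*r^2 + 4*r + 1)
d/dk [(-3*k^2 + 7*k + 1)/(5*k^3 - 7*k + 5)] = ((7 - 6*k)*(5*k^3 - 7*k + 5) - (15*k^2 - 7)*(-3*k^2 + 7*k + 1))/(5*k^3 - 7*k + 5)^2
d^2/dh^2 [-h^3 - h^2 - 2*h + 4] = -6*h - 2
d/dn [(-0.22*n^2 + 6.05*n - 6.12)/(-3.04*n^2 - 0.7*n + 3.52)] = (18.546*n^2 - 38.7584*n + 17.012)/(9.2416*n^4 + 4.256*n^3 - 20.9116*n^2 - 4.928*n + 12.3904)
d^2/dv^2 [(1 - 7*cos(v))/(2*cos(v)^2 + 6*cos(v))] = (-25*sin(v)^4/cos(v)^3 - 7*sin(v)^2 - 16 - 53/cos(v) + 18/cos(v)^2 + 43/cos(v)^3)/(2*(cos(v) + 3)^3)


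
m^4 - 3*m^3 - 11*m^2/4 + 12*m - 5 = (m - 5/2)*(m - 2)*(m - 1/2)*(m + 2)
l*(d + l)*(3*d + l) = 3*d^2*l + 4*d*l^2 + l^3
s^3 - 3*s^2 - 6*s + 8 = (s - 4)*(s - 1)*(s + 2)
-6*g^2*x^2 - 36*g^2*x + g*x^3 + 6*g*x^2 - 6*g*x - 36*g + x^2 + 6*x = (-6*g + x)*(x + 6)*(g*x + 1)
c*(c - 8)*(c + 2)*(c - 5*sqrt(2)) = c^4 - 5*sqrt(2)*c^3 - 6*c^3 - 16*c^2 + 30*sqrt(2)*c^2 + 80*sqrt(2)*c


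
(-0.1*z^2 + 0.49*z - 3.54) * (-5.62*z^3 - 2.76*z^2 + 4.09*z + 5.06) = 0.562*z^5 - 2.4778*z^4 + 18.1334*z^3 + 11.2685*z^2 - 11.9992*z - 17.9124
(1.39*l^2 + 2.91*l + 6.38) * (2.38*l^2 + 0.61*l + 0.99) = 3.3082*l^4 + 7.7737*l^3 + 18.3356*l^2 + 6.7727*l + 6.3162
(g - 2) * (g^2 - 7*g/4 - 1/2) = g^3 - 15*g^2/4 + 3*g + 1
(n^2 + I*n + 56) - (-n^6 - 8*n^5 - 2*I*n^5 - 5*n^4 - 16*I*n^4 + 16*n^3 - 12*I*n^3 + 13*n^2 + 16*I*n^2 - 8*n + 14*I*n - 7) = n^6 + 8*n^5 + 2*I*n^5 + 5*n^4 + 16*I*n^4 - 16*n^3 + 12*I*n^3 - 12*n^2 - 16*I*n^2 + 8*n - 13*I*n + 63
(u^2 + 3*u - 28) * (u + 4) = u^3 + 7*u^2 - 16*u - 112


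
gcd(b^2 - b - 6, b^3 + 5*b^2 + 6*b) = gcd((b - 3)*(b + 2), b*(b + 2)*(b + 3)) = b + 2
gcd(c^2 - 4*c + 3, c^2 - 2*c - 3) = c - 3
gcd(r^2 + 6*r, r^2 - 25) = 1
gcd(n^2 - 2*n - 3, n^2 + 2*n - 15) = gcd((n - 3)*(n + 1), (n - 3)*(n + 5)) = n - 3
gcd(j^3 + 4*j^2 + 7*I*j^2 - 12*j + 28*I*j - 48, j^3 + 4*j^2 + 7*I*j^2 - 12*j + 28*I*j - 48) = j^3 + j^2*(4 + 7*I) + j*(-12 + 28*I) - 48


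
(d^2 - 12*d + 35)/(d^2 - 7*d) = (d - 5)/d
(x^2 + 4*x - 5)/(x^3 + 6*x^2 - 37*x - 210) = (x - 1)/(x^2 + x - 42)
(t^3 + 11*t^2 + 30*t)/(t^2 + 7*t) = (t^2 + 11*t + 30)/(t + 7)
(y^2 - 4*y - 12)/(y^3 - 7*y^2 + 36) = 1/(y - 3)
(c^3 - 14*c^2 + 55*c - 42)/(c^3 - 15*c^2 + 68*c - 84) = (c - 1)/(c - 2)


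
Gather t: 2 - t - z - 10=-t - z - 8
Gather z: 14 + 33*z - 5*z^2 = -5*z^2 + 33*z + 14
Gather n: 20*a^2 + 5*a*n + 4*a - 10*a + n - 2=20*a^2 - 6*a + n*(5*a + 1) - 2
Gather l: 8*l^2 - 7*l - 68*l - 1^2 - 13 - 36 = 8*l^2 - 75*l - 50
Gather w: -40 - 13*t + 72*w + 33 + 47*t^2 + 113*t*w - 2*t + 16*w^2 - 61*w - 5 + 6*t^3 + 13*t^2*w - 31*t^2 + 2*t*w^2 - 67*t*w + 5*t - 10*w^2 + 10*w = 6*t^3 + 16*t^2 - 10*t + w^2*(2*t + 6) + w*(13*t^2 + 46*t + 21) - 12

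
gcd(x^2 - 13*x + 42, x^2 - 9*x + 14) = x - 7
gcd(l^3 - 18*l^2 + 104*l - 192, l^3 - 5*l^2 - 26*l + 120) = l^2 - 10*l + 24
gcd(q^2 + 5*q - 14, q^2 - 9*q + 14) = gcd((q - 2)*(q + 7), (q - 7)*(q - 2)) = q - 2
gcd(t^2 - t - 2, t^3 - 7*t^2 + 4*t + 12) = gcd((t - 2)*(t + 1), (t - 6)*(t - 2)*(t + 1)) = t^2 - t - 2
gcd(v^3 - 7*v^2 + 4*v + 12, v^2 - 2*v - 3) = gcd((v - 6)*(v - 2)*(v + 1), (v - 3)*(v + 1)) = v + 1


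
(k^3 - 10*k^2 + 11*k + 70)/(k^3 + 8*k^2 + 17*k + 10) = (k^2 - 12*k + 35)/(k^2 + 6*k + 5)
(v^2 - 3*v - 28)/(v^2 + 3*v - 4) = (v - 7)/(v - 1)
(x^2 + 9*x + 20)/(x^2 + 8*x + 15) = (x + 4)/(x + 3)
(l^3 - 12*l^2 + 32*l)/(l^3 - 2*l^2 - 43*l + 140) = l*(l - 8)/(l^2 + 2*l - 35)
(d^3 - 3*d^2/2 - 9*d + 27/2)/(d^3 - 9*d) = (d - 3/2)/d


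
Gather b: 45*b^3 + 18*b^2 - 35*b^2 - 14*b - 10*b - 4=45*b^3 - 17*b^2 - 24*b - 4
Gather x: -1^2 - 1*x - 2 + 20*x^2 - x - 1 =20*x^2 - 2*x - 4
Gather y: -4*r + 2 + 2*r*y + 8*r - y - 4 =4*r + y*(2*r - 1) - 2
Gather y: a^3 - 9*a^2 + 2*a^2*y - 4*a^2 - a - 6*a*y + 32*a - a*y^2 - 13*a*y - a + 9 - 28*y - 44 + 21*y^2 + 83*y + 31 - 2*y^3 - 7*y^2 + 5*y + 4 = a^3 - 13*a^2 + 30*a - 2*y^3 + y^2*(14 - a) + y*(2*a^2 - 19*a + 60)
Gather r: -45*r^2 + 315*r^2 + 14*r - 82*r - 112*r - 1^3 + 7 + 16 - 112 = 270*r^2 - 180*r - 90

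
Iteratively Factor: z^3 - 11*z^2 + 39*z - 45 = (z - 5)*(z^2 - 6*z + 9) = (z - 5)*(z - 3)*(z - 3)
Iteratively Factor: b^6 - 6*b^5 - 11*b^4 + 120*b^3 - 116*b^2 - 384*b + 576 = (b - 3)*(b^5 - 3*b^4 - 20*b^3 + 60*b^2 + 64*b - 192) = (b - 3)*(b - 2)*(b^4 - b^3 - 22*b^2 + 16*b + 96) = (b - 3)*(b - 2)*(b + 4)*(b^3 - 5*b^2 - 2*b + 24) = (b - 4)*(b - 3)*(b - 2)*(b + 4)*(b^2 - b - 6) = (b - 4)*(b - 3)^2*(b - 2)*(b + 4)*(b + 2)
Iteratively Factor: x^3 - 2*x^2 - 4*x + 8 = (x - 2)*(x^2 - 4) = (x - 2)*(x + 2)*(x - 2)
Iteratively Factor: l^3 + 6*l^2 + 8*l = (l + 4)*(l^2 + 2*l) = (l + 2)*(l + 4)*(l)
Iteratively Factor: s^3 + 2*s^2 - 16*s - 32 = (s + 4)*(s^2 - 2*s - 8) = (s - 4)*(s + 4)*(s + 2)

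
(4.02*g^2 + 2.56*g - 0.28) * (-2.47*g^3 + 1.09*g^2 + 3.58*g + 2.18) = -9.9294*g^5 - 1.9414*g^4 + 17.8736*g^3 + 17.6232*g^2 + 4.5784*g - 0.6104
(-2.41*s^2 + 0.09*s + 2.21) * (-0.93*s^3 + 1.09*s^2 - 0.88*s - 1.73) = 2.2413*s^5 - 2.7106*s^4 + 0.1636*s^3 + 6.499*s^2 - 2.1005*s - 3.8233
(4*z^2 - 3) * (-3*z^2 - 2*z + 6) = -12*z^4 - 8*z^3 + 33*z^2 + 6*z - 18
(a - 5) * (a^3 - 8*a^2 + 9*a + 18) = a^4 - 13*a^3 + 49*a^2 - 27*a - 90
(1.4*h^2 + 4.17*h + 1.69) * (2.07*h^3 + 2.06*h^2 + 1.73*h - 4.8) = 2.898*h^5 + 11.5159*h^4 + 14.5105*h^3 + 3.9755*h^2 - 17.0923*h - 8.112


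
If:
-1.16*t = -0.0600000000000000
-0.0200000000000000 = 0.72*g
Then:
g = -0.03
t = 0.05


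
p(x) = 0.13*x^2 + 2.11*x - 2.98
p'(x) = 0.26*x + 2.11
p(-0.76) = -4.51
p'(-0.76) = 1.91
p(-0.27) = -3.54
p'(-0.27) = 2.04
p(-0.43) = -3.86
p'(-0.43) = 2.00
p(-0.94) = -4.85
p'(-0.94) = 1.87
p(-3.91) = -9.24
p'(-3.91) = 1.09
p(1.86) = 1.39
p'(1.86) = 2.59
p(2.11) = 2.05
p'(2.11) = 2.66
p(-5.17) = -10.41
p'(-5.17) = 0.77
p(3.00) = 4.52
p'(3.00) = 2.89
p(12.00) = 41.06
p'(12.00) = 5.23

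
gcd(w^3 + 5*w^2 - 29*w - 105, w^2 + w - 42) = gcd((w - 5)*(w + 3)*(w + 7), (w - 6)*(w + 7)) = w + 7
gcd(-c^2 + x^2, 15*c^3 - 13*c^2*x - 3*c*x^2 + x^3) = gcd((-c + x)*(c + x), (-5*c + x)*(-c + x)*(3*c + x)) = -c + x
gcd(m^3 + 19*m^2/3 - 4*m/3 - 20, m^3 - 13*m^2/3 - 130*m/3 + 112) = m + 6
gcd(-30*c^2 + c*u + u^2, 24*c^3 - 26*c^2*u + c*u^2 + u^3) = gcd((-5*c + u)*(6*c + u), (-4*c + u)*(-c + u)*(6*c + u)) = 6*c + u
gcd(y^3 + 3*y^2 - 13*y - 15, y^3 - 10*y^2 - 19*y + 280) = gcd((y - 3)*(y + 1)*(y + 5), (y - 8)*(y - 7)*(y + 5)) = y + 5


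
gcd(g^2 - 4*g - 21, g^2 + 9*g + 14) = 1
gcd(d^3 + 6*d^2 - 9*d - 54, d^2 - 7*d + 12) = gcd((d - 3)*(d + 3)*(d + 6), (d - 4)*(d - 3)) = d - 3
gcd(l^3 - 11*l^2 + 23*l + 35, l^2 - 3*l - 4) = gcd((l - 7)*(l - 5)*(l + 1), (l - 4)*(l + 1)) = l + 1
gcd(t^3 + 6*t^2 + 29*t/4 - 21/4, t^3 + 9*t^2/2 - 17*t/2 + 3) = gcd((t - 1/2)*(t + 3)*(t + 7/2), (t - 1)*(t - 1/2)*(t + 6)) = t - 1/2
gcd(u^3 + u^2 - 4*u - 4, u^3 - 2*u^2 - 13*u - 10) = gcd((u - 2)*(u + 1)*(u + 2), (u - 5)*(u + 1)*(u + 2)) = u^2 + 3*u + 2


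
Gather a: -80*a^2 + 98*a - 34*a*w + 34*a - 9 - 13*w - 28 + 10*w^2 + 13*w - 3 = -80*a^2 + a*(132 - 34*w) + 10*w^2 - 40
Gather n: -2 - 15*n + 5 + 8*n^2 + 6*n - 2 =8*n^2 - 9*n + 1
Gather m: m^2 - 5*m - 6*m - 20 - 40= m^2 - 11*m - 60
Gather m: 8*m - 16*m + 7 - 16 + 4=-8*m - 5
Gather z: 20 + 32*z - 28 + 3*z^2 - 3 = 3*z^2 + 32*z - 11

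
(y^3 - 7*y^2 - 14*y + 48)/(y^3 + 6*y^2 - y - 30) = (y - 8)/(y + 5)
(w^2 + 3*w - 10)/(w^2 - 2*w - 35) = (w - 2)/(w - 7)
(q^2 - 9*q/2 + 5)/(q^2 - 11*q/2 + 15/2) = (q - 2)/(q - 3)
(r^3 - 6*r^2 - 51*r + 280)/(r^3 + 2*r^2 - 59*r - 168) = (r - 5)/(r + 3)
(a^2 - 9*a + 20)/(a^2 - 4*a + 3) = (a^2 - 9*a + 20)/(a^2 - 4*a + 3)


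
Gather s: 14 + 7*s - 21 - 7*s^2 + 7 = -7*s^2 + 7*s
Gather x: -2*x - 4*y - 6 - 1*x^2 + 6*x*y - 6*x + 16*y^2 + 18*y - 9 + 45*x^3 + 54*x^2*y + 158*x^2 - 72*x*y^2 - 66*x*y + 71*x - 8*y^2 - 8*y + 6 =45*x^3 + x^2*(54*y + 157) + x*(-72*y^2 - 60*y + 63) + 8*y^2 + 6*y - 9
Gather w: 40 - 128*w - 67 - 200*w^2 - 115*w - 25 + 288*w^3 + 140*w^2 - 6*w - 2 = 288*w^3 - 60*w^2 - 249*w - 54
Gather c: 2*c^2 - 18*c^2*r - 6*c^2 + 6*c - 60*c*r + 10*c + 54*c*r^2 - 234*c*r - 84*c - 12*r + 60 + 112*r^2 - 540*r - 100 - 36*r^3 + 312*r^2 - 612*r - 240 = c^2*(-18*r - 4) + c*(54*r^2 - 294*r - 68) - 36*r^3 + 424*r^2 - 1164*r - 280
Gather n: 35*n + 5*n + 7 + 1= 40*n + 8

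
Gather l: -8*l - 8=-8*l - 8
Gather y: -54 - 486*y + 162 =108 - 486*y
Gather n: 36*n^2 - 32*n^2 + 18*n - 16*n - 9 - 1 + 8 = 4*n^2 + 2*n - 2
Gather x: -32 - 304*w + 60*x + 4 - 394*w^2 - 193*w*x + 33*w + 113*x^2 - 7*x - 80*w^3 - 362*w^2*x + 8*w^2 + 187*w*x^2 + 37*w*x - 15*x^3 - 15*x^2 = -80*w^3 - 386*w^2 - 271*w - 15*x^3 + x^2*(187*w + 98) + x*(-362*w^2 - 156*w + 53) - 28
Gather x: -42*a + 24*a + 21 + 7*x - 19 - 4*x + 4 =-18*a + 3*x + 6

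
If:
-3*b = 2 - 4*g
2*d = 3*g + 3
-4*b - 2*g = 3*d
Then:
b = -62/71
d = 90/71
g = -11/71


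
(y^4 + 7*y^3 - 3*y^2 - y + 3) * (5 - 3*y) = -3*y^5 - 16*y^4 + 44*y^3 - 12*y^2 - 14*y + 15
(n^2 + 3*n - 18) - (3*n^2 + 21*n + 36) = -2*n^2 - 18*n - 54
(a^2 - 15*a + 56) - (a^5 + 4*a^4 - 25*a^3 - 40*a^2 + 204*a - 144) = -a^5 - 4*a^4 + 25*a^3 + 41*a^2 - 219*a + 200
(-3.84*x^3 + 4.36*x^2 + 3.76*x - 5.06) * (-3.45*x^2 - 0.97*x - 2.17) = 13.248*x^5 - 11.3172*x^4 - 8.8684*x^3 + 4.3486*x^2 - 3.251*x + 10.9802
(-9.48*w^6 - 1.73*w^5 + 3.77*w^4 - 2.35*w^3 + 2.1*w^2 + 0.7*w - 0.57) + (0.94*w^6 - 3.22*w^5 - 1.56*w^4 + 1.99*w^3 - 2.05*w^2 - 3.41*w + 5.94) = -8.54*w^6 - 4.95*w^5 + 2.21*w^4 - 0.36*w^3 + 0.0500000000000003*w^2 - 2.71*w + 5.37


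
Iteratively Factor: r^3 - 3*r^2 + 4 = (r - 2)*(r^2 - r - 2) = (r - 2)^2*(r + 1)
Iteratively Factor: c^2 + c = (c + 1)*(c)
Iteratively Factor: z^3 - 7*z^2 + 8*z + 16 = (z + 1)*(z^2 - 8*z + 16) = (z - 4)*(z + 1)*(z - 4)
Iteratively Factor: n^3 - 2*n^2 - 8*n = (n + 2)*(n^2 - 4*n) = (n - 4)*(n + 2)*(n)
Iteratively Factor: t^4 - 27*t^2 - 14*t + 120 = (t + 3)*(t^3 - 3*t^2 - 18*t + 40) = (t + 3)*(t + 4)*(t^2 - 7*t + 10) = (t - 2)*(t + 3)*(t + 4)*(t - 5)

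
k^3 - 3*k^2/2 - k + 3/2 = (k - 3/2)*(k - 1)*(k + 1)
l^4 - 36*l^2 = l^2*(l - 6)*(l + 6)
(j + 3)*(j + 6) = j^2 + 9*j + 18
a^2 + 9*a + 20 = (a + 4)*(a + 5)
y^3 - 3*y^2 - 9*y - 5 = (y - 5)*(y + 1)^2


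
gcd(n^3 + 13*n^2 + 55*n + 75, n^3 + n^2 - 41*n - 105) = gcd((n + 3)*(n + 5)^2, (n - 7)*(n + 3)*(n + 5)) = n^2 + 8*n + 15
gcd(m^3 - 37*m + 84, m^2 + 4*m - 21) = m^2 + 4*m - 21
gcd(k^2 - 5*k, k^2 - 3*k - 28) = 1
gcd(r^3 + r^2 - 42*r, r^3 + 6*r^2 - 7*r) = r^2 + 7*r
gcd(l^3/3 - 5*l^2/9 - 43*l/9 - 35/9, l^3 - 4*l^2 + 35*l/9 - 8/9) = 1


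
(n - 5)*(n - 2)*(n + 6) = n^3 - n^2 - 32*n + 60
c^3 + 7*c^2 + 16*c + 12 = (c + 2)^2*(c + 3)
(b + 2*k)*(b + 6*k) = b^2 + 8*b*k + 12*k^2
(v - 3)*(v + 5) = v^2 + 2*v - 15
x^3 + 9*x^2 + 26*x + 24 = (x + 2)*(x + 3)*(x + 4)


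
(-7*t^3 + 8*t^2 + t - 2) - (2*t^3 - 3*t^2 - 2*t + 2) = -9*t^3 + 11*t^2 + 3*t - 4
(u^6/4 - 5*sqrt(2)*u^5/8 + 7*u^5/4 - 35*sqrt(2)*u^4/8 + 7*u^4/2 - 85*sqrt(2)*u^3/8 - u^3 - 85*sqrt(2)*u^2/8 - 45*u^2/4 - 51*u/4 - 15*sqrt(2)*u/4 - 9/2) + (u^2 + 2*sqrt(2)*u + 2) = u^6/4 - 5*sqrt(2)*u^5/8 + 7*u^5/4 - 35*sqrt(2)*u^4/8 + 7*u^4/2 - 85*sqrt(2)*u^3/8 - u^3 - 85*sqrt(2)*u^2/8 - 41*u^2/4 - 51*u/4 - 7*sqrt(2)*u/4 - 5/2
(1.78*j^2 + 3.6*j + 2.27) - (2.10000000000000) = 1.78*j^2 + 3.6*j + 0.17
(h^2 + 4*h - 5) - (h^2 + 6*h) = -2*h - 5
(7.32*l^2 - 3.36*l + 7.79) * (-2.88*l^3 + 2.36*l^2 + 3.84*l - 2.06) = -21.0816*l^5 + 26.952*l^4 - 2.256*l^3 - 9.5972*l^2 + 36.8352*l - 16.0474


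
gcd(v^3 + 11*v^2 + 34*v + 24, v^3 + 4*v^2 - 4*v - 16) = v + 4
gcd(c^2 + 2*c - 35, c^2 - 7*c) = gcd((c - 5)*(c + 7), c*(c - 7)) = 1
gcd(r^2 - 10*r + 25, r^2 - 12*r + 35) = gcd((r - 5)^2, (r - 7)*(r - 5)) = r - 5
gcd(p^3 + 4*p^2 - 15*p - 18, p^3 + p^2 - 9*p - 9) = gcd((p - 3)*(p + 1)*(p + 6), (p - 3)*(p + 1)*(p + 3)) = p^2 - 2*p - 3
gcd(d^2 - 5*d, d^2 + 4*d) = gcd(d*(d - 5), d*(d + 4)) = d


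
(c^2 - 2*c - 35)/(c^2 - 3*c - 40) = (c - 7)/(c - 8)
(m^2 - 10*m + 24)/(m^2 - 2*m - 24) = (m - 4)/(m + 4)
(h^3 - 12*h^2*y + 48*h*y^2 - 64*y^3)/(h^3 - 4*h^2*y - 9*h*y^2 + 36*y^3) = (-h^2 + 8*h*y - 16*y^2)/(-h^2 + 9*y^2)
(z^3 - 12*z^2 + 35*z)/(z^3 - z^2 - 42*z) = (z - 5)/(z + 6)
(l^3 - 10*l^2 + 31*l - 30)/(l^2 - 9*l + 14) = (l^2 - 8*l + 15)/(l - 7)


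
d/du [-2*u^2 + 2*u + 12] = 2 - 4*u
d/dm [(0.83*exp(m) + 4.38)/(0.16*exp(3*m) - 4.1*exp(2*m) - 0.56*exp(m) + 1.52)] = (-0.2656*exp(3*m) + 1.3006*exp(2*m) + 35.916*exp(m) + 3.7144)*exp(m)/(0.0256*exp(6*m) - 1.312*exp(5*m) + 16.6308*exp(4*m) + 5.0784*exp(3*m) - 12.1504*exp(2*m) - 1.7024*exp(m) + 2.3104)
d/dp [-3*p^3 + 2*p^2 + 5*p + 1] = -9*p^2 + 4*p + 5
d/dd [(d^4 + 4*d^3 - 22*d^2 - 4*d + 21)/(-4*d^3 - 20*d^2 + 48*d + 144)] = (-d^4 - 16*d^3 - 93*d^2 - 182*d - 44)/(4*(d^4 + 16*d^3 + 88*d^2 + 192*d + 144))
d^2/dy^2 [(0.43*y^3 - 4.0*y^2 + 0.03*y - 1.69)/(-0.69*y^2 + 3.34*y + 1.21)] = (4.44089209850063e-16*y^5 - 3.5527136788005e-15*y^4 + 8.09640399999999*y^3 + 14.438442*y^2 - 27.296304*y + 52.483174)/(0.328509*y^6 - 4.770522*y^5 + 21.363849*y^4 - 20.528308*y^3 - 37.464141*y^2 - 14.670282*y - 1.771561)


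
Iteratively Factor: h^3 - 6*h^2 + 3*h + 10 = (h - 2)*(h^2 - 4*h - 5) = (h - 2)*(h + 1)*(h - 5)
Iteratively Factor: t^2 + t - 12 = (t + 4)*(t - 3)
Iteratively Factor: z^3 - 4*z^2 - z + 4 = (z + 1)*(z^2 - 5*z + 4) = (z - 1)*(z + 1)*(z - 4)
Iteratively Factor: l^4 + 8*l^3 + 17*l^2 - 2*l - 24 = (l + 2)*(l^3 + 6*l^2 + 5*l - 12) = (l + 2)*(l + 3)*(l^2 + 3*l - 4) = (l + 2)*(l + 3)*(l + 4)*(l - 1)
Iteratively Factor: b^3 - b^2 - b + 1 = (b - 1)*(b^2 - 1) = (b - 1)*(b + 1)*(b - 1)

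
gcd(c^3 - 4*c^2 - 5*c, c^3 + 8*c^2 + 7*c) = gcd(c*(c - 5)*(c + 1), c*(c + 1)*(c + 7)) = c^2 + c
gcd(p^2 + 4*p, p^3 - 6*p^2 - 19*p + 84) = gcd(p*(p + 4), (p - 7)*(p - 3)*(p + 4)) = p + 4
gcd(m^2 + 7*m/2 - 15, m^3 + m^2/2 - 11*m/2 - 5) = m - 5/2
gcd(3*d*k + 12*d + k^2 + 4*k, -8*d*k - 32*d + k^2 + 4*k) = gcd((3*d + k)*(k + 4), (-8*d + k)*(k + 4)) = k + 4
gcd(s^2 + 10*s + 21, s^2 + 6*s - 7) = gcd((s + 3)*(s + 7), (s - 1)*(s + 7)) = s + 7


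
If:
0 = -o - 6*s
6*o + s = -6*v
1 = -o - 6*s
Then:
No Solution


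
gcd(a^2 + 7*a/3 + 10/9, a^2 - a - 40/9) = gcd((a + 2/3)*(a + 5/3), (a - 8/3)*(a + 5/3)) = a + 5/3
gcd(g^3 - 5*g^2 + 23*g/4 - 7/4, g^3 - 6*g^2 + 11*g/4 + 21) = g - 7/2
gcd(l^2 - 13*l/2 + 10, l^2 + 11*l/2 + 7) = 1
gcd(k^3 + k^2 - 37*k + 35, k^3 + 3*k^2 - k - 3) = k - 1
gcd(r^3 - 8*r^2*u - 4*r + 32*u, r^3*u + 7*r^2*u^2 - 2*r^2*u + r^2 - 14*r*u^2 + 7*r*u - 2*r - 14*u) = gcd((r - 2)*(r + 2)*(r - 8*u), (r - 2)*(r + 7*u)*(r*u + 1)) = r - 2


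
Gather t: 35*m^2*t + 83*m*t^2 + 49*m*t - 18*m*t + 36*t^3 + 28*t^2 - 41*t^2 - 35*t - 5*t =36*t^3 + t^2*(83*m - 13) + t*(35*m^2 + 31*m - 40)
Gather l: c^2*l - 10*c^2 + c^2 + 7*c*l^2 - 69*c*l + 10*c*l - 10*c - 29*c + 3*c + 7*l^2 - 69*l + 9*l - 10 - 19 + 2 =-9*c^2 - 36*c + l^2*(7*c + 7) + l*(c^2 - 59*c - 60) - 27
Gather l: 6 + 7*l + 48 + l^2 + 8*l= l^2 + 15*l + 54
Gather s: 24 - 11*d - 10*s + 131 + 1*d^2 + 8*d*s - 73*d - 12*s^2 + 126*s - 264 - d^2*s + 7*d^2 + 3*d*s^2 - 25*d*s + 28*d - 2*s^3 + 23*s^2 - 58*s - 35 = 8*d^2 - 56*d - 2*s^3 + s^2*(3*d + 11) + s*(-d^2 - 17*d + 58) - 144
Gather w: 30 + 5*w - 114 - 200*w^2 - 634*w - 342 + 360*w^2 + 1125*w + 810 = 160*w^2 + 496*w + 384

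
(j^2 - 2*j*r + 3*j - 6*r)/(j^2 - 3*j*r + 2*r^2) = (-j - 3)/(-j + r)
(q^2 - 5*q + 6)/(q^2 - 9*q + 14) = (q - 3)/(q - 7)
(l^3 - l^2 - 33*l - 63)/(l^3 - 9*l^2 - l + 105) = (l + 3)/(l - 5)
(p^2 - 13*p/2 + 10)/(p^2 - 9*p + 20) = (p - 5/2)/(p - 5)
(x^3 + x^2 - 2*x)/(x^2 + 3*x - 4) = x*(x + 2)/(x + 4)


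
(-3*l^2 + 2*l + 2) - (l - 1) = -3*l^2 + l + 3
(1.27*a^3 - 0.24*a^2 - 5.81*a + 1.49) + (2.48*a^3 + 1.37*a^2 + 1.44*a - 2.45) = 3.75*a^3 + 1.13*a^2 - 4.37*a - 0.96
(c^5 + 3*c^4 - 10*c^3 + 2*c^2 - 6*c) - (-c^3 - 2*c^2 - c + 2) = c^5 + 3*c^4 - 9*c^3 + 4*c^2 - 5*c - 2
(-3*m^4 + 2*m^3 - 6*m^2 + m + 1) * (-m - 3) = 3*m^5 + 7*m^4 + 17*m^2 - 4*m - 3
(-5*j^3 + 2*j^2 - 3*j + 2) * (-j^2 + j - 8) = 5*j^5 - 7*j^4 + 45*j^3 - 21*j^2 + 26*j - 16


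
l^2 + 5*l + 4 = (l + 1)*(l + 4)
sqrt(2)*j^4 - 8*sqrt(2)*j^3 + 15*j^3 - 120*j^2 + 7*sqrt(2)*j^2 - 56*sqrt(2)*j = j*(j - 8)*(j + 7*sqrt(2))*(sqrt(2)*j + 1)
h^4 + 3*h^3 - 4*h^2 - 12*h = h*(h - 2)*(h + 2)*(h + 3)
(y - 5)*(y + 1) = y^2 - 4*y - 5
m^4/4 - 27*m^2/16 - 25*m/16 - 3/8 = (m/2 + 1/4)*(m/2 + 1)*(m - 3)*(m + 1/2)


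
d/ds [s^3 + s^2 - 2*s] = 3*s^2 + 2*s - 2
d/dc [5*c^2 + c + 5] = 10*c + 1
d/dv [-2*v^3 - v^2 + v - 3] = -6*v^2 - 2*v + 1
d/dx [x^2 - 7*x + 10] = 2*x - 7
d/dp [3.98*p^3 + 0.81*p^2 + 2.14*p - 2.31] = 11.94*p^2 + 1.62*p + 2.14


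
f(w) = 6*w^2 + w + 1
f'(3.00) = 37.00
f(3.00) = 58.00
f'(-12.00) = -143.00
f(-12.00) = 853.00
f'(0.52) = 7.24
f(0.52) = 3.14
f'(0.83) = 10.96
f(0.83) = 5.96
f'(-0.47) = -4.64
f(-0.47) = 1.86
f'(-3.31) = -38.72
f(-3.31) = 63.43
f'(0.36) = 5.32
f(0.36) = 2.14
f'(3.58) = 43.96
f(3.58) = 81.48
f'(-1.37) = -15.44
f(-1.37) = 10.89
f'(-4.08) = -47.96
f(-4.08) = 96.80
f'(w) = 12*w + 1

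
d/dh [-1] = 0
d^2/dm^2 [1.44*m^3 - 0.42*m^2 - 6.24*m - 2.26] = 8.64*m - 0.84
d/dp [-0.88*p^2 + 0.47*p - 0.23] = 0.47 - 1.76*p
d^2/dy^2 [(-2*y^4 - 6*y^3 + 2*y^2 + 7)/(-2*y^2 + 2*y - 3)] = 4*(4*y^6 - 12*y^5 + 30*y^4 - 58*y^3 - 24*y^2 + 123*y - 2)/(8*y^6 - 24*y^5 + 60*y^4 - 80*y^3 + 90*y^2 - 54*y + 27)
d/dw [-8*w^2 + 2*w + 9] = 2 - 16*w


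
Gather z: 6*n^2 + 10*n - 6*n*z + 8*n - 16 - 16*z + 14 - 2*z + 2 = 6*n^2 + 18*n + z*(-6*n - 18)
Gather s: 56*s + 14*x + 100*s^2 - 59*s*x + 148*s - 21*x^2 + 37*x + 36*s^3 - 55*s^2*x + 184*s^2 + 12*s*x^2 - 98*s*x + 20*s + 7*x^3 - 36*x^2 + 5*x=36*s^3 + s^2*(284 - 55*x) + s*(12*x^2 - 157*x + 224) + 7*x^3 - 57*x^2 + 56*x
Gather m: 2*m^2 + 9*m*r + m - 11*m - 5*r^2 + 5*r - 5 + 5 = 2*m^2 + m*(9*r - 10) - 5*r^2 + 5*r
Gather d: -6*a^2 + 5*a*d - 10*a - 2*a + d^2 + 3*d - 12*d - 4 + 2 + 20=-6*a^2 - 12*a + d^2 + d*(5*a - 9) + 18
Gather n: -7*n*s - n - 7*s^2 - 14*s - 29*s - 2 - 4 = n*(-7*s - 1) - 7*s^2 - 43*s - 6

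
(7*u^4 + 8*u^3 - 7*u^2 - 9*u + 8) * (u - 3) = 7*u^5 - 13*u^4 - 31*u^3 + 12*u^2 + 35*u - 24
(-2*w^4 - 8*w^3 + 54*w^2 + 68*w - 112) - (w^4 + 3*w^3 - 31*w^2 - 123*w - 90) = -3*w^4 - 11*w^3 + 85*w^2 + 191*w - 22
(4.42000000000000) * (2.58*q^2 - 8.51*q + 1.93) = 11.4036*q^2 - 37.6142*q + 8.5306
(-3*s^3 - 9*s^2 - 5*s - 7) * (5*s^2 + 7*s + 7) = -15*s^5 - 66*s^4 - 109*s^3 - 133*s^2 - 84*s - 49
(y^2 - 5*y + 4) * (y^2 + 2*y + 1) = y^4 - 3*y^3 - 5*y^2 + 3*y + 4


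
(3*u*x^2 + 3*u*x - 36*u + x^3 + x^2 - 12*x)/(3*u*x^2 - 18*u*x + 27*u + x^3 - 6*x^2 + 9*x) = (x + 4)/(x - 3)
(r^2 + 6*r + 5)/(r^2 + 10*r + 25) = (r + 1)/(r + 5)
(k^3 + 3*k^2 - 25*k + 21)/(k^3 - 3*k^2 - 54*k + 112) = (k^2 - 4*k + 3)/(k^2 - 10*k + 16)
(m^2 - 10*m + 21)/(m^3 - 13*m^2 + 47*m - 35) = (m - 3)/(m^2 - 6*m + 5)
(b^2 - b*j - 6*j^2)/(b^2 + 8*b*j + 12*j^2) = (b - 3*j)/(b + 6*j)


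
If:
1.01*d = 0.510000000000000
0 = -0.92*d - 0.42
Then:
No Solution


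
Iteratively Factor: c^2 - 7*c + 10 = (c - 5)*(c - 2)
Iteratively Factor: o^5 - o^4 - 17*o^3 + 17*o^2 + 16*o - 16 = (o - 1)*(o^4 - 17*o^2 + 16) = (o - 1)^2*(o^3 + o^2 - 16*o - 16) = (o - 4)*(o - 1)^2*(o^2 + 5*o + 4) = (o - 4)*(o - 1)^2*(o + 1)*(o + 4)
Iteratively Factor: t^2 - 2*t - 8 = (t + 2)*(t - 4)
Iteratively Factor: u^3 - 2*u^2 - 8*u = (u - 4)*(u^2 + 2*u) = (u - 4)*(u + 2)*(u)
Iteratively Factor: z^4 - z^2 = (z - 1)*(z^3 + z^2) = z*(z - 1)*(z^2 + z) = z*(z - 1)*(z + 1)*(z)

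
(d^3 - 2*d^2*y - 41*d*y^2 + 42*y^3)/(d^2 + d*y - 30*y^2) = (-d^2 + 8*d*y - 7*y^2)/(-d + 5*y)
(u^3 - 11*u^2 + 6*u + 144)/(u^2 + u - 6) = (u^2 - 14*u + 48)/(u - 2)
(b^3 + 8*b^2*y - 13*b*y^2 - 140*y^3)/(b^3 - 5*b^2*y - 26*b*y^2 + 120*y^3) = (-b - 7*y)/(-b + 6*y)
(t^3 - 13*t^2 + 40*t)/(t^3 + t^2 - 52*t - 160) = t*(t - 5)/(t^2 + 9*t + 20)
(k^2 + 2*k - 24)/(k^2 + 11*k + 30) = (k - 4)/(k + 5)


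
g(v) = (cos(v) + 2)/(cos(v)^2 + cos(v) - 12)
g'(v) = (2*sin(v)*cos(v) + sin(v))*(cos(v) + 2)/(cos(v)^2 + cos(v) - 12)^2 - sin(v)/(cos(v)^2 + cos(v) - 12)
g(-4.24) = -0.13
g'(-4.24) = 0.07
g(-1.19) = -0.21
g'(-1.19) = -0.11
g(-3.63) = -0.09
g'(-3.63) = 0.04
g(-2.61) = -0.09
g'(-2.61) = -0.04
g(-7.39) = -0.22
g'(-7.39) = -0.11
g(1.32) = -0.19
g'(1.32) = 0.11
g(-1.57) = -0.17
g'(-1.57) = -0.10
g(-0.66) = -0.26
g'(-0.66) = -0.10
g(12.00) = -0.27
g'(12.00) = -0.09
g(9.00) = -0.09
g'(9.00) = 0.03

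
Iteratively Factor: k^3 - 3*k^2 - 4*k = (k)*(k^2 - 3*k - 4) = k*(k - 4)*(k + 1)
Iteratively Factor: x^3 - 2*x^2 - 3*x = (x)*(x^2 - 2*x - 3) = x*(x + 1)*(x - 3)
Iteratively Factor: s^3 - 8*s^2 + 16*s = (s - 4)*(s^2 - 4*s) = s*(s - 4)*(s - 4)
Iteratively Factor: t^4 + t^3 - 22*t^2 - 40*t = (t + 4)*(t^3 - 3*t^2 - 10*t) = (t - 5)*(t + 4)*(t^2 + 2*t) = t*(t - 5)*(t + 4)*(t + 2)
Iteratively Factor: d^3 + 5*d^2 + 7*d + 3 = (d + 1)*(d^2 + 4*d + 3) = (d + 1)^2*(d + 3)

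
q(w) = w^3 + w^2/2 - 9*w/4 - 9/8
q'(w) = 3*w^2 + w - 9/4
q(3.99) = 61.38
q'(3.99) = 49.50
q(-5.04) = -105.11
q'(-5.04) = 68.91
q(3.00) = 23.62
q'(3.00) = 27.75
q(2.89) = 20.69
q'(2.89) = 25.70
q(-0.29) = -0.45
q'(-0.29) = -2.29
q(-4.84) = -91.90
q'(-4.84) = 63.19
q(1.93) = 3.58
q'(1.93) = 10.85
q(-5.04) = -105.11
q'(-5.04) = 68.91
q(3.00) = 23.62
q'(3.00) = 27.75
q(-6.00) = -185.62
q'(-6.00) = 99.75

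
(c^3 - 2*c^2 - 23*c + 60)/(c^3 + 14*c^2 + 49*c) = (c^3 - 2*c^2 - 23*c + 60)/(c*(c^2 + 14*c + 49))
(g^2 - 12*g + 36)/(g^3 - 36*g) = (g - 6)/(g*(g + 6))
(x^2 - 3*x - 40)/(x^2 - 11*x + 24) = (x + 5)/(x - 3)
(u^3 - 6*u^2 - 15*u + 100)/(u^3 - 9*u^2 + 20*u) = (u^2 - u - 20)/(u*(u - 4))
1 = 1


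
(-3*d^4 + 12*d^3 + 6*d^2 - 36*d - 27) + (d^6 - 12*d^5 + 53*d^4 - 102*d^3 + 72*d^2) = d^6 - 12*d^5 + 50*d^4 - 90*d^3 + 78*d^2 - 36*d - 27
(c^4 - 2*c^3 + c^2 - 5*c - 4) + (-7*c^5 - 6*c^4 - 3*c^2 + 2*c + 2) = -7*c^5 - 5*c^4 - 2*c^3 - 2*c^2 - 3*c - 2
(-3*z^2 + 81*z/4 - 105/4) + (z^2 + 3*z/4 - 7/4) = -2*z^2 + 21*z - 28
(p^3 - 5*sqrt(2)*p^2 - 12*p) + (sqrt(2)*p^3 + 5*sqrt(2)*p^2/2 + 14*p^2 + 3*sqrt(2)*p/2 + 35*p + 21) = p^3 + sqrt(2)*p^3 - 5*sqrt(2)*p^2/2 + 14*p^2 + 3*sqrt(2)*p/2 + 23*p + 21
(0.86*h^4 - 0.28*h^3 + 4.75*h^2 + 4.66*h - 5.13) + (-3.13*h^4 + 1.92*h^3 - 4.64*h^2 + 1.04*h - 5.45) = -2.27*h^4 + 1.64*h^3 + 0.11*h^2 + 5.7*h - 10.58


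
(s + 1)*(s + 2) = s^2 + 3*s + 2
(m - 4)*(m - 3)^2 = m^3 - 10*m^2 + 33*m - 36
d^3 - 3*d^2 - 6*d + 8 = (d - 4)*(d - 1)*(d + 2)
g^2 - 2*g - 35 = (g - 7)*(g + 5)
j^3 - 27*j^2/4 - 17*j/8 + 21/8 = (j - 7)*(j - 1/2)*(j + 3/4)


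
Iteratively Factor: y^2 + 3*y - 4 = (y - 1)*(y + 4)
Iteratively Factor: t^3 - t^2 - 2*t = (t - 2)*(t^2 + t) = t*(t - 2)*(t + 1)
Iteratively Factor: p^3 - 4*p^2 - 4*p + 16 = (p - 2)*(p^2 - 2*p - 8) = (p - 2)*(p + 2)*(p - 4)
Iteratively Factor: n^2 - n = (n - 1)*(n)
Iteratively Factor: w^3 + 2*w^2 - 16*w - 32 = (w + 4)*(w^2 - 2*w - 8) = (w - 4)*(w + 4)*(w + 2)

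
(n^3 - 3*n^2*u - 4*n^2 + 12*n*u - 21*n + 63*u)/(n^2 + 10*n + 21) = (n^2 - 3*n*u - 7*n + 21*u)/(n + 7)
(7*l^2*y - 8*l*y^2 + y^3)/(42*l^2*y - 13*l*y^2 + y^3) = (-l + y)/(-6*l + y)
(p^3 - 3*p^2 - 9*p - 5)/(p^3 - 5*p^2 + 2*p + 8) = (p^2 - 4*p - 5)/(p^2 - 6*p + 8)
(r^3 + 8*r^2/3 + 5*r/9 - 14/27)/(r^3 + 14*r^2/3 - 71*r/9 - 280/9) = (9*r^2 + 3*r - 2)/(3*(3*r^2 + 7*r - 40))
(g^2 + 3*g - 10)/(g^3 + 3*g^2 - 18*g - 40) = (g - 2)/(g^2 - 2*g - 8)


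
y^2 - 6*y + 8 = (y - 4)*(y - 2)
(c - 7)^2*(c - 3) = c^3 - 17*c^2 + 91*c - 147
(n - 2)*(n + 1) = n^2 - n - 2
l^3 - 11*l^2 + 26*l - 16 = (l - 8)*(l - 2)*(l - 1)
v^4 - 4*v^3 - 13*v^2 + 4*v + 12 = (v - 6)*(v - 1)*(v + 1)*(v + 2)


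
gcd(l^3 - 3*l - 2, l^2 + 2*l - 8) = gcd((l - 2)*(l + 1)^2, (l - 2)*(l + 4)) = l - 2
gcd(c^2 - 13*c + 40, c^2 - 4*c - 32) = c - 8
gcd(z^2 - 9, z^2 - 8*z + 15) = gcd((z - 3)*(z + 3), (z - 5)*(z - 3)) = z - 3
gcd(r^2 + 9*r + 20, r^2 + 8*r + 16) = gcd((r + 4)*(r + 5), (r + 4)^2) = r + 4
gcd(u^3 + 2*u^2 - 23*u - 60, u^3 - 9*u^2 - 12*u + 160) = u^2 - u - 20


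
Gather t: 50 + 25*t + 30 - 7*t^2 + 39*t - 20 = -7*t^2 + 64*t + 60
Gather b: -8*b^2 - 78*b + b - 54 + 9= -8*b^2 - 77*b - 45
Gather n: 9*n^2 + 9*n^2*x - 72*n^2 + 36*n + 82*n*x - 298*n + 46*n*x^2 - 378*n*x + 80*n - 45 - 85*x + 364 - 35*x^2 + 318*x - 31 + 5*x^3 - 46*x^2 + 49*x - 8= n^2*(9*x - 63) + n*(46*x^2 - 296*x - 182) + 5*x^3 - 81*x^2 + 282*x + 280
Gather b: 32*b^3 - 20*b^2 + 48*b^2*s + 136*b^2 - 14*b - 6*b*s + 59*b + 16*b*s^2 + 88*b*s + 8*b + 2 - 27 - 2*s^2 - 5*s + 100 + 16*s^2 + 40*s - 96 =32*b^3 + b^2*(48*s + 116) + b*(16*s^2 + 82*s + 53) + 14*s^2 + 35*s - 21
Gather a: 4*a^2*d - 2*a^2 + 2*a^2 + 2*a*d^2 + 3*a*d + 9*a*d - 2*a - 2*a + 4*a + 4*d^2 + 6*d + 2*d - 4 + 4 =4*a^2*d + a*(2*d^2 + 12*d) + 4*d^2 + 8*d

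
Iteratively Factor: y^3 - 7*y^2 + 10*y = (y - 5)*(y^2 - 2*y) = y*(y - 5)*(y - 2)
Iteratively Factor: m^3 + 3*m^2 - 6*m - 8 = (m + 1)*(m^2 + 2*m - 8) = (m - 2)*(m + 1)*(m + 4)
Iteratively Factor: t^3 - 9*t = (t + 3)*(t^2 - 3*t) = (t - 3)*(t + 3)*(t)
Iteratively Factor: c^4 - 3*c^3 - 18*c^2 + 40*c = (c)*(c^3 - 3*c^2 - 18*c + 40) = c*(c - 2)*(c^2 - c - 20) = c*(c - 5)*(c - 2)*(c + 4)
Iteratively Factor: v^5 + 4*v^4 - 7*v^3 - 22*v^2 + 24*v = (v + 4)*(v^4 - 7*v^2 + 6*v) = (v - 1)*(v + 4)*(v^3 + v^2 - 6*v) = (v - 1)*(v + 3)*(v + 4)*(v^2 - 2*v) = (v - 2)*(v - 1)*(v + 3)*(v + 4)*(v)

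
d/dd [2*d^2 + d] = 4*d + 1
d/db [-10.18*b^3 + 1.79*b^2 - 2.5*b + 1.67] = -30.54*b^2 + 3.58*b - 2.5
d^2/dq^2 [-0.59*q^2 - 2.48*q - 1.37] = -1.18000000000000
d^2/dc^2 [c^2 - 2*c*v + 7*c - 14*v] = 2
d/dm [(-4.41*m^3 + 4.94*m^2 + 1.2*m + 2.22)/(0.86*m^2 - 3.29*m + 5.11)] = (-3.7926*m^4 + 29.0178*m^3 - 84.8899*m^2 + 46.6684*m + 13.4358)/(0.7396*m^4 - 5.6588*m^3 + 19.6133*m^2 - 33.6238*m + 26.1121)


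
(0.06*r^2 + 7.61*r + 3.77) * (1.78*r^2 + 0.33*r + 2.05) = 0.1068*r^4 + 13.5656*r^3 + 9.3449*r^2 + 16.8446*r + 7.7285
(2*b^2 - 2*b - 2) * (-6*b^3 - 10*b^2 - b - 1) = -12*b^5 - 8*b^4 + 30*b^3 + 20*b^2 + 4*b + 2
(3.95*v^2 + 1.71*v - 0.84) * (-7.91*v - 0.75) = -31.2445*v^3 - 16.4886*v^2 + 5.3619*v + 0.63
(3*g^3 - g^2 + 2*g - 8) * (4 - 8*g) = -24*g^4 + 20*g^3 - 20*g^2 + 72*g - 32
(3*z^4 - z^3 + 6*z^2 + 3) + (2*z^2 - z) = 3*z^4 - z^3 + 8*z^2 - z + 3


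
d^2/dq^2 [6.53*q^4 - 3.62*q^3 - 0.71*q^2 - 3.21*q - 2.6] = 78.36*q^2 - 21.72*q - 1.42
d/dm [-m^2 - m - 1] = -2*m - 1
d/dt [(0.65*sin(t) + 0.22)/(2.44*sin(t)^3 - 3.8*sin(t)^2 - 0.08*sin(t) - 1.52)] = (-3.172*sin(t)^3 + 0.859599999999999*sin(t)^2 + 1.672*sin(t) - 0.9704)*cos(t)/(5.9536*sin(t)^6 - 18.544*sin(t)^5 + 14.0496*sin(t)^4 - 6.8096*sin(t)^3 + 11.5584*sin(t)^2 + 0.2432*sin(t) + 2.3104)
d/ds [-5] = 0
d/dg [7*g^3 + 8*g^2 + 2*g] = 21*g^2 + 16*g + 2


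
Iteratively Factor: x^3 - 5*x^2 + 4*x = (x - 4)*(x^2 - x) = (x - 4)*(x - 1)*(x)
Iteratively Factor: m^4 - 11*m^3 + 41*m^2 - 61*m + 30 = (m - 3)*(m^3 - 8*m^2 + 17*m - 10) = (m - 3)*(m - 1)*(m^2 - 7*m + 10) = (m - 5)*(m - 3)*(m - 1)*(m - 2)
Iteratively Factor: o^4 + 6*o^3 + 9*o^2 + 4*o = (o + 1)*(o^3 + 5*o^2 + 4*o) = (o + 1)*(o + 4)*(o^2 + o) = (o + 1)^2*(o + 4)*(o)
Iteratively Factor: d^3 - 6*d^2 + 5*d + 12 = (d - 4)*(d^2 - 2*d - 3) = (d - 4)*(d - 3)*(d + 1)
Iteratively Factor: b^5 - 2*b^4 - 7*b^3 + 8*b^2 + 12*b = (b + 2)*(b^4 - 4*b^3 + b^2 + 6*b) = b*(b + 2)*(b^3 - 4*b^2 + b + 6) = b*(b + 1)*(b + 2)*(b^2 - 5*b + 6) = b*(b - 3)*(b + 1)*(b + 2)*(b - 2)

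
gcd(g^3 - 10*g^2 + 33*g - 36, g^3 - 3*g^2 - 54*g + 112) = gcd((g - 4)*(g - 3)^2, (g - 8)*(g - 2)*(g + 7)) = 1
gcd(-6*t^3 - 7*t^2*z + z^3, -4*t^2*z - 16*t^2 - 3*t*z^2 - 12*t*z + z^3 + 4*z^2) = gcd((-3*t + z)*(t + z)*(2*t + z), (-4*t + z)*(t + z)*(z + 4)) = t + z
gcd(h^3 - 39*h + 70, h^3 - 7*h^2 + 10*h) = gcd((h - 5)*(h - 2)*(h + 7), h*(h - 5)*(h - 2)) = h^2 - 7*h + 10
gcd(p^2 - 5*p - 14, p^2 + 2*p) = p + 2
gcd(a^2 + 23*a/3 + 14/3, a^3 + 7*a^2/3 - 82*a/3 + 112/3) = a + 7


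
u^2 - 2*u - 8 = (u - 4)*(u + 2)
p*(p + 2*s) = p^2 + 2*p*s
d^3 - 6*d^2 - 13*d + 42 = (d - 7)*(d - 2)*(d + 3)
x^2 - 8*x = x*(x - 8)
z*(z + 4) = z^2 + 4*z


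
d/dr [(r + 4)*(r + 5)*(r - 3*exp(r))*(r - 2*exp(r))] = -5*r^3*exp(r) + 4*r^3 + 12*r^2*exp(2*r) - 60*r^2*exp(r) + 27*r^2 + 120*r*exp(2*r) - 190*r*exp(r) + 40*r + 294*exp(2*r) - 100*exp(r)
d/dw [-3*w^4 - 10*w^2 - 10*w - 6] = -12*w^3 - 20*w - 10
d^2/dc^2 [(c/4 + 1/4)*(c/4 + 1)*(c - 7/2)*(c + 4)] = 3*c^2/4 + 33*c/16 - 15/16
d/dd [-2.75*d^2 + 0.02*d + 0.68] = 0.02 - 5.5*d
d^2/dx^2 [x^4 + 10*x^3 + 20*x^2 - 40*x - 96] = 12*x^2 + 60*x + 40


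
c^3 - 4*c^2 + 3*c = c*(c - 3)*(c - 1)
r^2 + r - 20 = (r - 4)*(r + 5)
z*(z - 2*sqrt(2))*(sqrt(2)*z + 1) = sqrt(2)*z^3 - 3*z^2 - 2*sqrt(2)*z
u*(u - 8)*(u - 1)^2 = u^4 - 10*u^3 + 17*u^2 - 8*u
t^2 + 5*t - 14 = (t - 2)*(t + 7)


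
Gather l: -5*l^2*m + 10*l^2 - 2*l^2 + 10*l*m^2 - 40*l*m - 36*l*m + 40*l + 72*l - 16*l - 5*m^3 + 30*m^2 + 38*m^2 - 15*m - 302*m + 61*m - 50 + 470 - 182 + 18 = l^2*(8 - 5*m) + l*(10*m^2 - 76*m + 96) - 5*m^3 + 68*m^2 - 256*m + 256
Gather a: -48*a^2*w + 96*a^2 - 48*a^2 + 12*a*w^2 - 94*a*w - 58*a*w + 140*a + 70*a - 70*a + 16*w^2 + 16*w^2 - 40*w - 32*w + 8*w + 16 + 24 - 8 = a^2*(48 - 48*w) + a*(12*w^2 - 152*w + 140) + 32*w^2 - 64*w + 32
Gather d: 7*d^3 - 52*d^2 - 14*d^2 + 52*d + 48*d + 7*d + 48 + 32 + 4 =7*d^3 - 66*d^2 + 107*d + 84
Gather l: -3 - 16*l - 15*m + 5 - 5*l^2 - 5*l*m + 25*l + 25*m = -5*l^2 + l*(9 - 5*m) + 10*m + 2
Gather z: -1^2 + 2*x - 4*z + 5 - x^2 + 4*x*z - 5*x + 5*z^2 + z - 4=-x^2 - 3*x + 5*z^2 + z*(4*x - 3)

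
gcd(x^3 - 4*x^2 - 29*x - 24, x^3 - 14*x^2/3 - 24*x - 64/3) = x - 8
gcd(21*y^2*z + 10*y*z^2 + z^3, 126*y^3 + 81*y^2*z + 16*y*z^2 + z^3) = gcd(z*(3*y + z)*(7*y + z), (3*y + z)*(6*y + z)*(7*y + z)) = 21*y^2 + 10*y*z + z^2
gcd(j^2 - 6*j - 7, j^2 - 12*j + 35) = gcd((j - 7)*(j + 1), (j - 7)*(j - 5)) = j - 7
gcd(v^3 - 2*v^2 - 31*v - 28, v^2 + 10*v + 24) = v + 4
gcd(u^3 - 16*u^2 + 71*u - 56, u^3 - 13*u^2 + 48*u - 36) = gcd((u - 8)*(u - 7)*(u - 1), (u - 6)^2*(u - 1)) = u - 1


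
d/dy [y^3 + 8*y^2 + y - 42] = 3*y^2 + 16*y + 1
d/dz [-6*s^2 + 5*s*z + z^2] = 5*s + 2*z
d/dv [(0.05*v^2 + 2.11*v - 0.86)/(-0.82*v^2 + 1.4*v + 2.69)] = (1.8002*v^2 - 1.1414*v + 6.8799)/(0.6724*v^4 - 2.296*v^3 - 2.4516*v^2 + 7.532*v + 7.2361)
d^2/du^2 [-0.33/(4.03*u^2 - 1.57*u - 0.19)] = (-10.718994*u^2 + 4.175886*u + 0.33*(8.06*u - 1.57)*(16.12*u - 3.14) + 0.505362)/(-4.03*u^2 + 1.57*u + 0.19)^3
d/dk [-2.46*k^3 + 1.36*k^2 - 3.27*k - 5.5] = -7.38*k^2 + 2.72*k - 3.27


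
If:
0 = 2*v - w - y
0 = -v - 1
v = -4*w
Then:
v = -1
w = 1/4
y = -9/4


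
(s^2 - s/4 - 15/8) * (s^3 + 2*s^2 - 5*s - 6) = s^5 + 7*s^4/4 - 59*s^3/8 - 17*s^2/2 + 87*s/8 + 45/4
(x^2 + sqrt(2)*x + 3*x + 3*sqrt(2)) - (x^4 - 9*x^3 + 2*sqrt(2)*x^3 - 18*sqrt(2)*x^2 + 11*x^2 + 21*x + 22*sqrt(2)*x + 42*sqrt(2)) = -x^4 - 2*sqrt(2)*x^3 + 9*x^3 - 10*x^2 + 18*sqrt(2)*x^2 - 21*sqrt(2)*x - 18*x - 39*sqrt(2)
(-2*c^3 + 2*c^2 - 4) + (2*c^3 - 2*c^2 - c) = -c - 4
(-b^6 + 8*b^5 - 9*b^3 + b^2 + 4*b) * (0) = 0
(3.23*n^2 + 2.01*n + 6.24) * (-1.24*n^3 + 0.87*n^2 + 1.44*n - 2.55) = -4.0052*n^5 + 0.3177*n^4 - 1.3377*n^3 + 0.0867000000000004*n^2 + 3.8601*n - 15.912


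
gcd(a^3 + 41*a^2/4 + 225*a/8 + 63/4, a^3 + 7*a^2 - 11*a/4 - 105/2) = a^2 + 19*a/2 + 21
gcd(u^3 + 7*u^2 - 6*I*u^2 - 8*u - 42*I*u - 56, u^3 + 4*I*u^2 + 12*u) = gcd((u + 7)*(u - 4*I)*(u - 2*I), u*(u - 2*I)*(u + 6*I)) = u - 2*I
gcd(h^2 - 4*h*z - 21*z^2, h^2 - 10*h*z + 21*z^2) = -h + 7*z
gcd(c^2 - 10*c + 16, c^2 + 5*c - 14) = c - 2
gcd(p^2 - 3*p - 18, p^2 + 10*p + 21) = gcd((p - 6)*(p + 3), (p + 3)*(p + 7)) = p + 3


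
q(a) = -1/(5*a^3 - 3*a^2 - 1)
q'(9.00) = 0.00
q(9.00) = 0.00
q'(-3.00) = 0.01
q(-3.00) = 0.01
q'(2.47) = 0.02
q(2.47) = -0.02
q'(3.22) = 0.01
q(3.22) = -0.01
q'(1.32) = 0.66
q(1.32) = -0.19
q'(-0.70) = 0.66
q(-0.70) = 0.24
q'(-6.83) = 0.00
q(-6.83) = 0.00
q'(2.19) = 0.04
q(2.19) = -0.03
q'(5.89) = 0.00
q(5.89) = -0.00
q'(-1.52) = 0.07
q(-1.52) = 0.04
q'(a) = -(-15*a^2 + 6*a)/(5*a^3 - 3*a^2 - 1)^2 = 3*a*(5*a - 2)/(-5*a^3 + 3*a^2 + 1)^2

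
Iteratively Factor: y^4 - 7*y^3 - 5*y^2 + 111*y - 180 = (y - 3)*(y^3 - 4*y^2 - 17*y + 60) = (y - 3)^2*(y^2 - y - 20) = (y - 3)^2*(y + 4)*(y - 5)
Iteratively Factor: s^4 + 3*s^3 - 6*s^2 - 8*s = (s + 4)*(s^3 - s^2 - 2*s) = (s + 1)*(s + 4)*(s^2 - 2*s) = (s - 2)*(s + 1)*(s + 4)*(s)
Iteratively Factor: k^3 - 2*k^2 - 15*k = (k - 5)*(k^2 + 3*k) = (k - 5)*(k + 3)*(k)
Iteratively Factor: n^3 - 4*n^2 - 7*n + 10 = (n + 2)*(n^2 - 6*n + 5) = (n - 1)*(n + 2)*(n - 5)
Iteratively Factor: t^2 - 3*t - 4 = (t + 1)*(t - 4)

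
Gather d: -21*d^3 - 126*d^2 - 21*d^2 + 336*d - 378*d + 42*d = -21*d^3 - 147*d^2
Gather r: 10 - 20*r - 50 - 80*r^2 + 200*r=-80*r^2 + 180*r - 40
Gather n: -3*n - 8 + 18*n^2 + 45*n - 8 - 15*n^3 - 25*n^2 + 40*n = -15*n^3 - 7*n^2 + 82*n - 16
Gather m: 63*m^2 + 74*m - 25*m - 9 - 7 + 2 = 63*m^2 + 49*m - 14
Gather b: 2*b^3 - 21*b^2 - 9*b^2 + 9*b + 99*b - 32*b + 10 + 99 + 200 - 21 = 2*b^3 - 30*b^2 + 76*b + 288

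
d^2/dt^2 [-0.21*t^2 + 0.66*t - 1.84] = -0.420000000000000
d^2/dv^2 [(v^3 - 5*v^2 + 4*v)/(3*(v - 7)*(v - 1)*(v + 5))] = 2*(-2*v^3 + 105*v^2 - 420*v + 1505)/(3*(v^6 - 6*v^5 - 93*v^4 + 412*v^3 + 3255*v^2 - 7350*v - 42875))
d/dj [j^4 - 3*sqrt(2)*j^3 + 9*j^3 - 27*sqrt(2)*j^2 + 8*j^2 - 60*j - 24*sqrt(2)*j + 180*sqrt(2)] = 4*j^3 - 9*sqrt(2)*j^2 + 27*j^2 - 54*sqrt(2)*j + 16*j - 60 - 24*sqrt(2)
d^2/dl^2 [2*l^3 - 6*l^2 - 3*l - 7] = 12*l - 12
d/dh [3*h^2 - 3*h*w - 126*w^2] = 6*h - 3*w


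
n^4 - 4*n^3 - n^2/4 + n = n*(n - 4)*(n - 1/2)*(n + 1/2)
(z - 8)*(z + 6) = z^2 - 2*z - 48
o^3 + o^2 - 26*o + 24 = (o - 4)*(o - 1)*(o + 6)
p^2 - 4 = (p - 2)*(p + 2)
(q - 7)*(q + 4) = q^2 - 3*q - 28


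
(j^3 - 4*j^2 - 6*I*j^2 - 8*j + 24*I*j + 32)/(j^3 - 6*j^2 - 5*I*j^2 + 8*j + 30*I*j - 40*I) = (j^2 - 6*I*j - 8)/(j^2 - j*(2 + 5*I) + 10*I)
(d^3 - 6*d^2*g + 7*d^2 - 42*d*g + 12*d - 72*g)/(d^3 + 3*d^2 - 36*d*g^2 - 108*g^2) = (d + 4)/(d + 6*g)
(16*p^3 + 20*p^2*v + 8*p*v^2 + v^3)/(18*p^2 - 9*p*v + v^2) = (16*p^3 + 20*p^2*v + 8*p*v^2 + v^3)/(18*p^2 - 9*p*v + v^2)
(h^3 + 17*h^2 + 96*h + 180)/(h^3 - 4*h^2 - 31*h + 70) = (h^2 + 12*h + 36)/(h^2 - 9*h + 14)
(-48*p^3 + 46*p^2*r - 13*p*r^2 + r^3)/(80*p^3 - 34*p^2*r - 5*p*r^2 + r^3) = (-3*p + r)/(5*p + r)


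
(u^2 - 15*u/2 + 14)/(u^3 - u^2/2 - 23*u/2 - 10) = (2*u - 7)/(2*u^2 + 7*u + 5)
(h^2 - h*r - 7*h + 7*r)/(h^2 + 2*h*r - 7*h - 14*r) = (h - r)/(h + 2*r)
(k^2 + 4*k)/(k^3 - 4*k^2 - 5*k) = (k + 4)/(k^2 - 4*k - 5)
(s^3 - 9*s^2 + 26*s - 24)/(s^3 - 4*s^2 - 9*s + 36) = (s - 2)/(s + 3)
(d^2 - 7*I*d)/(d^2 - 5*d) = (d - 7*I)/(d - 5)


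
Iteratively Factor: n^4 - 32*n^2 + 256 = (n + 4)*(n^3 - 4*n^2 - 16*n + 64) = (n - 4)*(n + 4)*(n^2 - 16) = (n - 4)*(n + 4)^2*(n - 4)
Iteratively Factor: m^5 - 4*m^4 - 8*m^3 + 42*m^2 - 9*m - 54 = (m - 3)*(m^4 - m^3 - 11*m^2 + 9*m + 18) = (m - 3)^2*(m^3 + 2*m^2 - 5*m - 6) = (m - 3)^2*(m - 2)*(m^2 + 4*m + 3) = (m - 3)^2*(m - 2)*(m + 3)*(m + 1)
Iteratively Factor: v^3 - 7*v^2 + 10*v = (v)*(v^2 - 7*v + 10) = v*(v - 5)*(v - 2)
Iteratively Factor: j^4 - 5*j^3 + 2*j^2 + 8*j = (j - 2)*(j^3 - 3*j^2 - 4*j) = (j - 2)*(j + 1)*(j^2 - 4*j) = j*(j - 2)*(j + 1)*(j - 4)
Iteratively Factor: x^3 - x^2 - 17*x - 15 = (x + 1)*(x^2 - 2*x - 15) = (x + 1)*(x + 3)*(x - 5)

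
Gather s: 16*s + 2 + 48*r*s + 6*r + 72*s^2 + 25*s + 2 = 6*r + 72*s^2 + s*(48*r + 41) + 4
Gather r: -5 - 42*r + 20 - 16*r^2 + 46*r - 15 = -16*r^2 + 4*r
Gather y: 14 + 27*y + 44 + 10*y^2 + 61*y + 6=10*y^2 + 88*y + 64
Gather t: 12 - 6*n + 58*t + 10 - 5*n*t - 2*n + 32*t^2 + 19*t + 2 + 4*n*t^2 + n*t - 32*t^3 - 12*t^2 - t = -8*n - 32*t^3 + t^2*(4*n + 20) + t*(76 - 4*n) + 24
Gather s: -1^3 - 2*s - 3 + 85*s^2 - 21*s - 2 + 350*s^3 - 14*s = 350*s^3 + 85*s^2 - 37*s - 6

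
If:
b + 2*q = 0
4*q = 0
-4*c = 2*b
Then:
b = 0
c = 0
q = 0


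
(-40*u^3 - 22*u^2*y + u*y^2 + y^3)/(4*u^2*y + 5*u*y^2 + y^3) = (-10*u^2 - 3*u*y + y^2)/(y*(u + y))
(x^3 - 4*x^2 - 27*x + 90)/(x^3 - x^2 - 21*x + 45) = (x - 6)/(x - 3)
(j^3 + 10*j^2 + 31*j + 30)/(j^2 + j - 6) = (j^2 + 7*j + 10)/(j - 2)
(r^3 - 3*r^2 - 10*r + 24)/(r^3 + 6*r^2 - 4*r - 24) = (r^2 - r - 12)/(r^2 + 8*r + 12)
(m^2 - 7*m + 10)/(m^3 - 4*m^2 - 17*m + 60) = (m - 2)/(m^2 + m - 12)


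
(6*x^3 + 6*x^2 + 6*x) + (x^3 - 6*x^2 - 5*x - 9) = 7*x^3 + x - 9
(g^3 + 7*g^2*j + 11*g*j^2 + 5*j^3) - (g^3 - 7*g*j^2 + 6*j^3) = 7*g^2*j + 18*g*j^2 - j^3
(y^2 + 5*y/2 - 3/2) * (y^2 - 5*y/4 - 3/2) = y^4 + 5*y^3/4 - 49*y^2/8 - 15*y/8 + 9/4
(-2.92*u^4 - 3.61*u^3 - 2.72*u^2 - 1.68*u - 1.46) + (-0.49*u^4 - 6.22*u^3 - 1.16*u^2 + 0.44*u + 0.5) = -3.41*u^4 - 9.83*u^3 - 3.88*u^2 - 1.24*u - 0.96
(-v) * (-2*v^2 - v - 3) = 2*v^3 + v^2 + 3*v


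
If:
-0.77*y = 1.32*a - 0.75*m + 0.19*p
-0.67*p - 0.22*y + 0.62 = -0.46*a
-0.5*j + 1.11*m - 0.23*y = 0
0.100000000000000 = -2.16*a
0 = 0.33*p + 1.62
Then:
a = -0.05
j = 29.21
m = 16.82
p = -4.91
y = 17.67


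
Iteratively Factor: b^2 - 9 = (b + 3)*(b - 3)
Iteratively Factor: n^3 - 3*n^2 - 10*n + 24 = (n - 4)*(n^2 + n - 6) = (n - 4)*(n + 3)*(n - 2)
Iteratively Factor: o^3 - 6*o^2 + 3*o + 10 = (o - 5)*(o^2 - o - 2) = (o - 5)*(o + 1)*(o - 2)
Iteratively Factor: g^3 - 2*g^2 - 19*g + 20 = (g - 5)*(g^2 + 3*g - 4) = (g - 5)*(g - 1)*(g + 4)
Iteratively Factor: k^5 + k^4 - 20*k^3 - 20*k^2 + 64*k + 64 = (k - 2)*(k^4 + 3*k^3 - 14*k^2 - 48*k - 32) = (k - 4)*(k - 2)*(k^3 + 7*k^2 + 14*k + 8) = (k - 4)*(k - 2)*(k + 4)*(k^2 + 3*k + 2) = (k - 4)*(k - 2)*(k + 2)*(k + 4)*(k + 1)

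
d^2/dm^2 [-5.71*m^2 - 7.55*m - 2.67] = -11.4200000000000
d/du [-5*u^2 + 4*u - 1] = 4 - 10*u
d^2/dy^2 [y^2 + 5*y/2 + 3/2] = 2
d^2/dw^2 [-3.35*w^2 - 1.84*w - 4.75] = -6.70000000000000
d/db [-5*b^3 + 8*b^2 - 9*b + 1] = -15*b^2 + 16*b - 9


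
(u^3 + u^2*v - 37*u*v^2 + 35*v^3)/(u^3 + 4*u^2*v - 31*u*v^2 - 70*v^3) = (u - v)/(u + 2*v)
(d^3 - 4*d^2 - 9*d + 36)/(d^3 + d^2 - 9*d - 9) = (d - 4)/(d + 1)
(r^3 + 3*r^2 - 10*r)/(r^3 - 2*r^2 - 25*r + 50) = r/(r - 5)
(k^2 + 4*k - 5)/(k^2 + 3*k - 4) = (k + 5)/(k + 4)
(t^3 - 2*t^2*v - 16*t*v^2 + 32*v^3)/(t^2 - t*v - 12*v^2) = (t^2 + 2*t*v - 8*v^2)/(t + 3*v)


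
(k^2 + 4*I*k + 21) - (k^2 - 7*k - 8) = 7*k + 4*I*k + 29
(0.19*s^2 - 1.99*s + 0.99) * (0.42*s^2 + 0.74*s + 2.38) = 0.0798*s^4 - 0.6952*s^3 - 0.6046*s^2 - 4.0036*s + 2.3562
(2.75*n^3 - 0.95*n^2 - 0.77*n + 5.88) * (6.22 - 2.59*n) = -7.1225*n^4 + 19.5655*n^3 - 3.9147*n^2 - 20.0186*n + 36.5736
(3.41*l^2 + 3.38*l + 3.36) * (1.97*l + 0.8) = 6.7177*l^3 + 9.3866*l^2 + 9.3232*l + 2.688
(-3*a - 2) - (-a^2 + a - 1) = a^2 - 4*a - 1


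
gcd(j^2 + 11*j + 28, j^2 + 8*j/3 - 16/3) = j + 4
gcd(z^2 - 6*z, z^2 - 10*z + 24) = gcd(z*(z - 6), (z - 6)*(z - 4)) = z - 6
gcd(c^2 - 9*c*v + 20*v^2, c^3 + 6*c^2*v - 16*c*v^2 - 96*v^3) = -c + 4*v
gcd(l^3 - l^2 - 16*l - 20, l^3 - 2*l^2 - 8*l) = l + 2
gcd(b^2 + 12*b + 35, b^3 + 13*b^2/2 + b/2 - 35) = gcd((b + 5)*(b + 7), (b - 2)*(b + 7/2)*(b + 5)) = b + 5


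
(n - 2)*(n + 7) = n^2 + 5*n - 14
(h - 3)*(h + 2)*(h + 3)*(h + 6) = h^4 + 8*h^3 + 3*h^2 - 72*h - 108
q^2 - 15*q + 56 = (q - 8)*(q - 7)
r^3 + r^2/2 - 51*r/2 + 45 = (r - 3)*(r - 5/2)*(r + 6)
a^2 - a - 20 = (a - 5)*(a + 4)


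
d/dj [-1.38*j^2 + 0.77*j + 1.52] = 0.77 - 2.76*j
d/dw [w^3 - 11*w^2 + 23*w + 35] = 3*w^2 - 22*w + 23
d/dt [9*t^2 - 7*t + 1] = 18*t - 7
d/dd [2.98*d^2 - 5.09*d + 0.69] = 5.96*d - 5.09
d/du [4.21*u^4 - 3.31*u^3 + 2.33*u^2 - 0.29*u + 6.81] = 16.84*u^3 - 9.93*u^2 + 4.66*u - 0.29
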